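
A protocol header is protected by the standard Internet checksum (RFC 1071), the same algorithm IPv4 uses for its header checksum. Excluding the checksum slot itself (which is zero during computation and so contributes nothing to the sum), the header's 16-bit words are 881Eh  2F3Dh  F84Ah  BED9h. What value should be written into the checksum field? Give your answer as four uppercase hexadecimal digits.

917F

One's-complement addition (fold any carry out of bit 15 back into bit 0):
  0x881E + 0x2F3D = 0x0B75B
  0xB75B + 0xF84A = 0x1AFA5 → wrap carry → 0xAFA6
  0xAFA6 + 0xBED9 = 0x16E7F → wrap carry → 0x6E80
One's-complement sum = 0x6E80.
Checksum = ~0x6E80 & 0xFFFF = 0x917F.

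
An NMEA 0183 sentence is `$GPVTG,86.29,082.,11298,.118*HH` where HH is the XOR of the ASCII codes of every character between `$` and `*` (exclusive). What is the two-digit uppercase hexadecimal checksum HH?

XOR the ASCII codes of the payload characters:
  'G' = 0x47 → acc = 0x47
  'P' = 0x50 → acc = 0x17
  'V' = 0x56 → acc = 0x41
  'T' = 0x54 → acc = 0x15
  'G' = 0x47 → acc = 0x52
  ',' = 0x2C → acc = 0x7E
  '8' = 0x38 → acc = 0x46
  '6' = 0x36 → acc = 0x70
  '.' = 0x2E → acc = 0x5E
  '2' = 0x32 → acc = 0x6C
  '9' = 0x39 → acc = 0x55
  ',' = 0x2C → acc = 0x79
  '0' = 0x30 → acc = 0x49
  '8' = 0x38 → acc = 0x71
  '2' = 0x32 → acc = 0x43
  '.' = 0x2E → acc = 0x6D
  ',' = 0x2C → acc = 0x41
  '1' = 0x31 → acc = 0x70
  '1' = 0x31 → acc = 0x41
  '2' = 0x32 → acc = 0x73
  '9' = 0x39 → acc = 0x4A
  '8' = 0x38 → acc = 0x72
  ',' = 0x2C → acc = 0x5E
  '.' = 0x2E → acc = 0x70
  '1' = 0x31 → acc = 0x41
  '1' = 0x31 → acc = 0x70
  '8' = 0x38 → acc = 0x48
Checksum = 0x48.

48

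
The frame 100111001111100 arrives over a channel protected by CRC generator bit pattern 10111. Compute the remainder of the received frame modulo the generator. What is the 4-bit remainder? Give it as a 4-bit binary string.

Modulo-2 division of 100111001111100 by 10111:
  pos 0: 10011 XOR 10111 = 00100
  pos 2: 10010 XOR 10111 = 00101
  pos 4: 10101 XOR 10111 = 00010
  pos 7: 10111 XOR 10111 = 00000
Remainder = 0100 (nonzero — an error is detected).

0100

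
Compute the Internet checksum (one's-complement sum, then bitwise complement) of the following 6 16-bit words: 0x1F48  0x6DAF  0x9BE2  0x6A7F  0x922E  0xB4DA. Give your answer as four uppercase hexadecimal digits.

One's-complement addition (fold any carry out of bit 15 back into bit 0):
  0x1F48 + 0x6DAF = 0x08CF7
  0x8CF7 + 0x9BE2 = 0x128D9 → wrap carry → 0x28DA
  0x28DA + 0x6A7F = 0x09359
  0x9359 + 0x922E = 0x12587 → wrap carry → 0x2588
  0x2588 + 0xB4DA = 0x0DA62
One's-complement sum = 0xDA62.
Checksum = ~0xDA62 & 0xFFFF = 0x259D.

259D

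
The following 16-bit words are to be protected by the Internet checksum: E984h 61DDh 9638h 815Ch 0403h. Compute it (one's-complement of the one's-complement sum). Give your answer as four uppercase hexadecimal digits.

One's-complement addition (fold any carry out of bit 15 back into bit 0):
  0xE984 + 0x61DD = 0x14B61 → wrap carry → 0x4B62
  0x4B62 + 0x9638 = 0x0E19A
  0xE19A + 0x815C = 0x162F6 → wrap carry → 0x62F7
  0x62F7 + 0x0403 = 0x066FA
One's-complement sum = 0x66FA.
Checksum = ~0x66FA & 0xFFFF = 0x9905.

9905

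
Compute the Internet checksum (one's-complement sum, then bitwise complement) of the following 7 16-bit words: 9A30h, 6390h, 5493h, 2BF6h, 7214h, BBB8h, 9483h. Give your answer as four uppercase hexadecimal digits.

One's-complement addition (fold any carry out of bit 15 back into bit 0):
  0x9A30 + 0x6390 = 0x0FDC0
  0xFDC0 + 0x5493 = 0x15253 → wrap carry → 0x5254
  0x5254 + 0x2BF6 = 0x07E4A
  0x7E4A + 0x7214 = 0x0F05E
  0xF05E + 0xBBB8 = 0x1AC16 → wrap carry → 0xAC17
  0xAC17 + 0x9483 = 0x1409A → wrap carry → 0x409B
One's-complement sum = 0x409B.
Checksum = ~0x409B & 0xFFFF = 0xBF64.

BF64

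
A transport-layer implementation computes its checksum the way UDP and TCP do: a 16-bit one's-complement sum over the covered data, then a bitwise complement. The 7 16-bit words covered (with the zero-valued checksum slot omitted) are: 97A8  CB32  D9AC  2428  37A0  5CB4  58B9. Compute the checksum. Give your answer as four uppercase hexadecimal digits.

One's-complement addition (fold any carry out of bit 15 back into bit 0):
  0x97A8 + 0xCB32 = 0x162DA → wrap carry → 0x62DB
  0x62DB + 0xD9AC = 0x13C87 → wrap carry → 0x3C88
  0x3C88 + 0x2428 = 0x060B0
  0x60B0 + 0x37A0 = 0x09850
  0x9850 + 0x5CB4 = 0x0F504
  0xF504 + 0x58B9 = 0x14DBD → wrap carry → 0x4DBE
One's-complement sum = 0x4DBE.
Checksum = ~0x4DBE & 0xFFFF = 0xB241.

B241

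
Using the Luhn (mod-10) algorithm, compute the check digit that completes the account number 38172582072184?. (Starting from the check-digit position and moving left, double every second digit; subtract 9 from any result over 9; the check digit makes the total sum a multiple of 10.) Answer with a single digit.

Partial digits right→left: 4 8 1 2 7 0 2 8 5 2 7 1 8 3
Double every second digit counting from the check-digit position (so the 1st, 3rd, 5th, ... of the partial from the right).
  doubled (with −9 where >9): 8 2 5 4 1 5 7 → sum 32
  kept as-is: 8 2 0 8 2 1 3 → sum 24
Total = 32 + 24 = 56.
Check digit = (10 − (56 mod 10)) mod 10 = 4.

4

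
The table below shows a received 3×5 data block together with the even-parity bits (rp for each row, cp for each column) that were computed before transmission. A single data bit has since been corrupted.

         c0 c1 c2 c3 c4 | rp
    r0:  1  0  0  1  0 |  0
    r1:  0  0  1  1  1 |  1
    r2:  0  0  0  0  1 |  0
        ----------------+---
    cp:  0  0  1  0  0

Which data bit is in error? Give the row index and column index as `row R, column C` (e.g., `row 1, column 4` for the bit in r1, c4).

Recompute each row's even parity and compare to rp:
  r0: data parity 0, sent rp 0 → ok
  r1: data parity 1, sent rp 1 → ok
  r2: data parity 1, sent rp 0 → mismatch
Recompute each column's even parity and compare to cp:
  c0: data parity 1, sent cp 0 → mismatch
  c1: data parity 0, sent cp 0 → ok
  c2: data parity 1, sent cp 1 → ok
  c3: data parity 0, sent cp 0 → ok
  c4: data parity 0, sent cp 0 → ok
Exactly one row (r2) and one column (c0) fail → the flipped bit is at their intersection.

row 2, column 0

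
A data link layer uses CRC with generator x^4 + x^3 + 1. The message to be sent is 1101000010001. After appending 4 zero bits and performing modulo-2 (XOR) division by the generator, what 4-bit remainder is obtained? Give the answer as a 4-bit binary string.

Append 4 zeros: 11010000100010000. Divide by 11001 (XOR where the leading bit is 1):
  pos 0: 11010 XOR 11001 = 00011
  pos 3: 11000 XOR 11001 = 00001
  pos 7: 11000 XOR 11001 = 00001
  pos 11: 11000 XOR 11001 = 00001
Remainder (last 4 bits) = 0010. This is the CRC / FCS.

0010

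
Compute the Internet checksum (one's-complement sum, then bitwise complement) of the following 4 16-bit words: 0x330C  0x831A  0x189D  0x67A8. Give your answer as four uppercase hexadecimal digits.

One's-complement addition (fold any carry out of bit 15 back into bit 0):
  0x330C + 0x831A = 0x0B626
  0xB626 + 0x189D = 0x0CEC3
  0xCEC3 + 0x67A8 = 0x1366B → wrap carry → 0x366C
One's-complement sum = 0x366C.
Checksum = ~0x366C & 0xFFFF = 0xC993.

C993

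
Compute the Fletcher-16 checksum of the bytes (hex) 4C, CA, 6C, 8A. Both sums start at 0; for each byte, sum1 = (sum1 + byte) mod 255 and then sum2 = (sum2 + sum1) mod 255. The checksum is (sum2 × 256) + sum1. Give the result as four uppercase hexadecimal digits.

Running sums (mod 255):
  after byte 0 (4C): sum1=76, sum2=76
  after byte 1 (CA): sum1=23, sum2=99
  after byte 2 (6C): sum1=131, sum2=230
  after byte 3 (8A): sum1=14, sum2=244
Checksum = sum2·256 + sum1 = 244·256 + 14 = 62478 = 0xF40E.

F40E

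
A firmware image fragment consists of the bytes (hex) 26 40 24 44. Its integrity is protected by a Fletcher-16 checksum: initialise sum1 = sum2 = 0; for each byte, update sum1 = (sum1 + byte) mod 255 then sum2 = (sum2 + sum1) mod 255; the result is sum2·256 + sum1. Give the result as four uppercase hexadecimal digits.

Running sums (mod 255):
  after byte 0 (26): sum1=38, sum2=38
  after byte 1 (40): sum1=102, sum2=140
  after byte 2 (24): sum1=138, sum2=23
  after byte 3 (44): sum1=206, sum2=229
Checksum = sum2·256 + sum1 = 229·256 + 206 = 58830 = 0xE5CE.

E5CE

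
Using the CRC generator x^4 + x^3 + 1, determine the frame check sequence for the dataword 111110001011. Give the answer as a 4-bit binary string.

0000

Append 4 zeros: 1111100010110000. Divide by 11001 (XOR where the leading bit is 1):
  pos 0: 11111 XOR 11001 = 00110
  pos 2: 11000 XOR 11001 = 00001
  pos 6: 10101 XOR 11001 = 01100
  pos 7: 11001 XOR 11001 = 00000
Remainder (last 4 bits) = 0000. This is the CRC / FCS.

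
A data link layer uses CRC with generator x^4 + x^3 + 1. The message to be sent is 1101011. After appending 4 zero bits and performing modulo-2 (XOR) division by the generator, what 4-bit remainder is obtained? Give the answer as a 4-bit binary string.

Append 4 zeros: 11010110000. Divide by 11001 (XOR where the leading bit is 1):
  pos 0: 11010 XOR 11001 = 00011
  pos 3: 11110 XOR 11001 = 00111
  pos 5: 11100 XOR 11001 = 00101
Remainder (last 4 bits) = 1010. This is the CRC / FCS.

1010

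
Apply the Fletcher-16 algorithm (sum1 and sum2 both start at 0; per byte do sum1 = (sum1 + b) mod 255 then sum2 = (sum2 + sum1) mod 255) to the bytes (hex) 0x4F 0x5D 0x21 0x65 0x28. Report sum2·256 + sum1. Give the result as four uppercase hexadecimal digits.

585B

Running sums (mod 255):
  after byte 0 (0x4F): sum1=79, sum2=79
  after byte 1 (0x5D): sum1=172, sum2=251
  after byte 2 (0x21): sum1=205, sum2=201
  after byte 3 (0x65): sum1=51, sum2=252
  after byte 4 (0x28): sum1=91, sum2=88
Checksum = sum2·256 + sum1 = 88·256 + 91 = 22619 = 0x585B.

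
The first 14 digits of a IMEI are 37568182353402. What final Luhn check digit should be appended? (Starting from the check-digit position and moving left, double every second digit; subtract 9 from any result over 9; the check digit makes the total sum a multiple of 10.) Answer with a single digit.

Partial digits right→left: 2 0 4 3 5 3 2 8 1 8 6 5 7 3
Double every second digit counting from the check-digit position (so the 1st, 3rd, 5th, ... of the partial from the right).
  doubled (with −9 where >9): 4 8 1 4 2 3 5 → sum 27
  kept as-is: 0 3 3 8 8 5 3 → sum 30
Total = 27 + 30 = 57.
Check digit = (10 − (57 mod 10)) mod 10 = 3.

3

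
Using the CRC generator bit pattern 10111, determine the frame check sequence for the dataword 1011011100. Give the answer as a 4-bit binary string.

Append 4 zeros: 10110111000000. Divide by 10111 (XOR where the leading bit is 1):
  pos 0: 10110 XOR 10111 = 00001
  pos 4: 11110 XOR 10111 = 01001
  pos 5: 10010 XOR 10111 = 00101
  pos 7: 10100 XOR 10111 = 00011
Remainder (last 4 bits) = 1100. This is the CRC / FCS.

1100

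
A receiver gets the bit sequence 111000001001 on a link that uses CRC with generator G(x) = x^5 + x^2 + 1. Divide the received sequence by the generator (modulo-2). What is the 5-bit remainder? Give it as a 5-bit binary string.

Modulo-2 division of 111000001001 by 100101:
  pos 0: 111000 XOR 100101 = 011101
  pos 1: 111010 XOR 100101 = 011111
  pos 2: 111110 XOR 100101 = 011011
  pos 3: 110111 XOR 100101 = 010010
  pos 4: 100100 XOR 100101 = 000001
Remainder = 00101 (nonzero — an error is detected).

00101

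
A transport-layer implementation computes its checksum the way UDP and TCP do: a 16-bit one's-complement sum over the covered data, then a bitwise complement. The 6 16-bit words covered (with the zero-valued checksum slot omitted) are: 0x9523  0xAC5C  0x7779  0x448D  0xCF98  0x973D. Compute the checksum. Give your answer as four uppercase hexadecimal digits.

One's-complement addition (fold any carry out of bit 15 back into bit 0):
  0x9523 + 0xAC5C = 0x1417F → wrap carry → 0x4180
  0x4180 + 0x7779 = 0x0B8F9
  0xB8F9 + 0x448D = 0x0FD86
  0xFD86 + 0xCF98 = 0x1CD1E → wrap carry → 0xCD1F
  0xCD1F + 0x973D = 0x1645C → wrap carry → 0x645D
One's-complement sum = 0x645D.
Checksum = ~0x645D & 0xFFFF = 0x9BA2.

9BA2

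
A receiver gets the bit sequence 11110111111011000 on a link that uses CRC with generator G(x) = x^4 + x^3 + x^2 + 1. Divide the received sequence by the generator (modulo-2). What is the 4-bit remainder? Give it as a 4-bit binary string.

Modulo-2 division of 11110111111011000 by 11101:
  pos 0: 11110 XOR 11101 = 00011
  pos 3: 11111 XOR 11101 = 00010
  pos 6: 10111 XOR 11101 = 01010
  pos 7: 10100 XOR 11101 = 01001
  pos 8: 10011 XOR 11101 = 01110
  pos 9: 11101 XOR 11101 = 00000
Remainder = 0000 (zero — the frame passes the CRC check).

0000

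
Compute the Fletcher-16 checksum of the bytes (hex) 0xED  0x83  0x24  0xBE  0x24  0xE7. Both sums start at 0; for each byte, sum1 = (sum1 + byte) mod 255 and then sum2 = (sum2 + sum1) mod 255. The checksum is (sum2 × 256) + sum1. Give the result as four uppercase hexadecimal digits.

Running sums (mod 255):
  after byte 0 (0xED): sum1=237, sum2=237
  after byte 1 (0x83): sum1=113, sum2=95
  after byte 2 (0x24): sum1=149, sum2=244
  after byte 3 (0xBE): sum1=84, sum2=73
  after byte 4 (0x24): sum1=120, sum2=193
  after byte 5 (0xE7): sum1=96, sum2=34
Checksum = sum2·256 + sum1 = 34·256 + 96 = 8800 = 0x2260.

2260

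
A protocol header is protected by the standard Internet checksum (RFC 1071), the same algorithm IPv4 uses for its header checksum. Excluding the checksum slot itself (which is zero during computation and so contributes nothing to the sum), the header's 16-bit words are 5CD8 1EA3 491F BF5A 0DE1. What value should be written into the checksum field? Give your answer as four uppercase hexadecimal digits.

6E29

One's-complement addition (fold any carry out of bit 15 back into bit 0):
  0x5CD8 + 0x1EA3 = 0x07B7B
  0x7B7B + 0x491F = 0x0C49A
  0xC49A + 0xBF5A = 0x183F4 → wrap carry → 0x83F5
  0x83F5 + 0x0DE1 = 0x091D6
One's-complement sum = 0x91D6.
Checksum = ~0x91D6 & 0xFFFF = 0x6E29.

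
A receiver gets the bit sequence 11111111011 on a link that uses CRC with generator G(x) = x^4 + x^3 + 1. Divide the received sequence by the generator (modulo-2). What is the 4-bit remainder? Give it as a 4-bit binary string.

Modulo-2 division of 11111111011 by 11001:
  pos 0: 11111 XOR 11001 = 00110
  pos 2: 11011 XOR 11001 = 00010
  pos 5: 10101 XOR 11001 = 01100
  pos 6: 11001 XOR 11001 = 00000
Remainder = 0000 (zero — the frame passes the CRC check).

0000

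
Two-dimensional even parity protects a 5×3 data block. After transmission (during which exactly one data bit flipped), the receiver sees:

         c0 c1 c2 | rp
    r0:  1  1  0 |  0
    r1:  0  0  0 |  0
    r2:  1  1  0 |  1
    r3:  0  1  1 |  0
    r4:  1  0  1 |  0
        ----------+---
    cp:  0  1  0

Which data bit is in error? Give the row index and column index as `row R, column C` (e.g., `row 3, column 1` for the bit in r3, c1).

Recompute each row's even parity and compare to rp:
  r0: data parity 0, sent rp 0 → ok
  r1: data parity 0, sent rp 0 → ok
  r2: data parity 0, sent rp 1 → mismatch
  r3: data parity 0, sent rp 0 → ok
  r4: data parity 0, sent rp 0 → ok
Recompute each column's even parity and compare to cp:
  c0: data parity 1, sent cp 0 → mismatch
  c1: data parity 1, sent cp 1 → ok
  c2: data parity 0, sent cp 0 → ok
Exactly one row (r2) and one column (c0) fail → the flipped bit is at their intersection.

row 2, column 0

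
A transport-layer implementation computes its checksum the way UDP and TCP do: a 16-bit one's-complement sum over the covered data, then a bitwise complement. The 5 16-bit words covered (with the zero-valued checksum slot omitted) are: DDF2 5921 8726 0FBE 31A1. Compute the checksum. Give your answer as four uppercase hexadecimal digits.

0066

One's-complement addition (fold any carry out of bit 15 back into bit 0):
  0xDDF2 + 0x5921 = 0x13713 → wrap carry → 0x3714
  0x3714 + 0x8726 = 0x0BE3A
  0xBE3A + 0x0FBE = 0x0CDF8
  0xCDF8 + 0x31A1 = 0x0FF99
One's-complement sum = 0xFF99.
Checksum = ~0xFF99 & 0xFFFF = 0x0066.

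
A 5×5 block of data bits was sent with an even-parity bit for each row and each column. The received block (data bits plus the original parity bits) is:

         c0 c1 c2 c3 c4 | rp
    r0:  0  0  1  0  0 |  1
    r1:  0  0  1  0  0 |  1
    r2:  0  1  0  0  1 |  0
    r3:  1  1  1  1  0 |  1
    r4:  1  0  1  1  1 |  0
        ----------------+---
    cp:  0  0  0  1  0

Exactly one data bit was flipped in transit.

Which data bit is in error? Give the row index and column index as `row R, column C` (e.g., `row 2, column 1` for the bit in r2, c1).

Recompute each row's even parity and compare to rp:
  r0: data parity 1, sent rp 1 → ok
  r1: data parity 1, sent rp 1 → ok
  r2: data parity 0, sent rp 0 → ok
  r3: data parity 0, sent rp 1 → mismatch
  r4: data parity 0, sent rp 0 → ok
Recompute each column's even parity and compare to cp:
  c0: data parity 0, sent cp 0 → ok
  c1: data parity 0, sent cp 0 → ok
  c2: data parity 0, sent cp 0 → ok
  c3: data parity 0, sent cp 1 → mismatch
  c4: data parity 0, sent cp 0 → ok
Exactly one row (r3) and one column (c3) fail → the flipped bit is at their intersection.

row 3, column 3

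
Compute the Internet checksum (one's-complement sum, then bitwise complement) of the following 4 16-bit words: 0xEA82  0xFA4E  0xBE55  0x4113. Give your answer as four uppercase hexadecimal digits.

1BC5

One's-complement addition (fold any carry out of bit 15 back into bit 0):
  0xEA82 + 0xFA4E = 0x1E4D0 → wrap carry → 0xE4D1
  0xE4D1 + 0xBE55 = 0x1A326 → wrap carry → 0xA327
  0xA327 + 0x4113 = 0x0E43A
One's-complement sum = 0xE43A.
Checksum = ~0xE43A & 0xFFFF = 0x1BC5.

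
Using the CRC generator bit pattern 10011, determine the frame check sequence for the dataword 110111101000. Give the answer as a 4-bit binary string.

Append 4 zeros: 1101111010000000. Divide by 10011 (XOR where the leading bit is 1):
  pos 0: 11011 XOR 10011 = 01000
  pos 1: 10001 XOR 10011 = 00010
  pos 4: 10101 XOR 10011 = 00110
  pos 6: 11000 XOR 10011 = 01011
  pos 7: 10110 XOR 10011 = 00101
  pos 9: 10100 XOR 10011 = 00111
  pos 11: 11100 XOR 10011 = 01111
Remainder (last 4 bits) = 1111. This is the CRC / FCS.

1111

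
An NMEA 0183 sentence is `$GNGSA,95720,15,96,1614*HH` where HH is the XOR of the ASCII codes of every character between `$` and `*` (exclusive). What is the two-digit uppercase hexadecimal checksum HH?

XOR the ASCII codes of the payload characters:
  'G' = 0x47 → acc = 0x47
  'N' = 0x4E → acc = 0x09
  'G' = 0x47 → acc = 0x4E
  'S' = 0x53 → acc = 0x1D
  'A' = 0x41 → acc = 0x5C
  ',' = 0x2C → acc = 0x70
  '9' = 0x39 → acc = 0x49
  '5' = 0x35 → acc = 0x7C
  '7' = 0x37 → acc = 0x4B
  '2' = 0x32 → acc = 0x79
  '0' = 0x30 → acc = 0x49
  ',' = 0x2C → acc = 0x65
  '1' = 0x31 → acc = 0x54
  '5' = 0x35 → acc = 0x61
  ',' = 0x2C → acc = 0x4D
  '9' = 0x39 → acc = 0x74
  '6' = 0x36 → acc = 0x42
  ',' = 0x2C → acc = 0x6E
  '1' = 0x31 → acc = 0x5F
  '6' = 0x36 → acc = 0x69
  '1' = 0x31 → acc = 0x58
  '4' = 0x34 → acc = 0x6C
Checksum = 0x6C.

6C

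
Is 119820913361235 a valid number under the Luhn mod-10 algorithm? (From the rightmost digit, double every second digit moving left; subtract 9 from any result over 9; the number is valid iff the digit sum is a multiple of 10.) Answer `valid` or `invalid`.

invalid

From the right, keep odd positions and double even positions (subtract 9 from any doubled value over 9):
  doubled (positions 2,4,...): 6 2 6 2 0 7 2 → sum 25
  kept (positions 1,3,...): 5 2 6 3 9 2 9 1 → sum 37
Total = 62.
62 mod 10 = 2, so the number is invalid.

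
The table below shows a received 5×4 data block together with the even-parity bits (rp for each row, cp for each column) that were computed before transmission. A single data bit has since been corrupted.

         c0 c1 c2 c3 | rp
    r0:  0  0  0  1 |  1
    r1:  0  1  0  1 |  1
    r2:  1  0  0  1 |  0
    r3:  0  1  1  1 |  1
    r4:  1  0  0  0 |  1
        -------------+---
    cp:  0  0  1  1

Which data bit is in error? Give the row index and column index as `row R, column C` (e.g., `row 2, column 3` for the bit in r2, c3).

Recompute each row's even parity and compare to rp:
  r0: data parity 1, sent rp 1 → ok
  r1: data parity 0, sent rp 1 → mismatch
  r2: data parity 0, sent rp 0 → ok
  r3: data parity 1, sent rp 1 → ok
  r4: data parity 1, sent rp 1 → ok
Recompute each column's even parity and compare to cp:
  c0: data parity 0, sent cp 0 → ok
  c1: data parity 0, sent cp 0 → ok
  c2: data parity 1, sent cp 1 → ok
  c3: data parity 0, sent cp 1 → mismatch
Exactly one row (r1) and one column (c3) fail → the flipped bit is at their intersection.

row 1, column 3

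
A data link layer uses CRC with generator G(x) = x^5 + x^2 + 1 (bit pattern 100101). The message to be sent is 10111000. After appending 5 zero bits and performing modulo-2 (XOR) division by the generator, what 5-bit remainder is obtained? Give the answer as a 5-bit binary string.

Append 5 zeros: 1011100000000. Divide by 100101 (XOR where the leading bit is 1):
  pos 0: 101110 XOR 100101 = 001011
  pos 2: 101100 XOR 100101 = 001001
  pos 4: 100100 XOR 100101 = 000001
Remainder (last 5 bits) = 01000. This is the CRC / FCS.

01000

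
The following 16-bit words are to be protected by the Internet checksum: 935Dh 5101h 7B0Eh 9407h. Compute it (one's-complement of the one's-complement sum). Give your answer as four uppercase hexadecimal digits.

One's-complement addition (fold any carry out of bit 15 back into bit 0):
  0x935D + 0x5101 = 0x0E45E
  0xE45E + 0x7B0E = 0x15F6C → wrap carry → 0x5F6D
  0x5F6D + 0x9407 = 0x0F374
One's-complement sum = 0xF374.
Checksum = ~0xF374 & 0xFFFF = 0x0C8B.

0C8B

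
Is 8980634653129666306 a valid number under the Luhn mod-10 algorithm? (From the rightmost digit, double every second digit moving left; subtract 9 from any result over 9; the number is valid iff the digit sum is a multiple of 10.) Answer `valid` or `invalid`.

From the right, keep odd positions and double even positions (subtract 9 from any doubled value over 9):
  doubled (positions 2,4,...): 0 3 3 4 6 3 6 0 9 → sum 34
  kept (positions 1,3,...): 6 3 6 9 1 5 4 6 8 8 → sum 56
Total = 90.
90 mod 10 = 0, so the number is valid.

valid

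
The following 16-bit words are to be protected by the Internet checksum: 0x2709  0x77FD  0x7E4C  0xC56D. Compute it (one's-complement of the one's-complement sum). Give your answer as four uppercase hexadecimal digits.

One's-complement addition (fold any carry out of bit 15 back into bit 0):
  0x2709 + 0x77FD = 0x09F06
  0x9F06 + 0x7E4C = 0x11D52 → wrap carry → 0x1D53
  0x1D53 + 0xC56D = 0x0E2C0
One's-complement sum = 0xE2C0.
Checksum = ~0xE2C0 & 0xFFFF = 0x1D3F.

1D3F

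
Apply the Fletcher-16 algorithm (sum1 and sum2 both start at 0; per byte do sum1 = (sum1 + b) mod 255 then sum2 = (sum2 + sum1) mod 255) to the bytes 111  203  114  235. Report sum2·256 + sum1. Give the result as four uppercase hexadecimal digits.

F199

Running sums (mod 255):
  after byte 0 (111): sum1=111, sum2=111
  after byte 1 (203): sum1=59, sum2=170
  after byte 2 (114): sum1=173, sum2=88
  after byte 3 (235): sum1=153, sum2=241
Checksum = sum2·256 + sum1 = 241·256 + 153 = 61849 = 0xF199.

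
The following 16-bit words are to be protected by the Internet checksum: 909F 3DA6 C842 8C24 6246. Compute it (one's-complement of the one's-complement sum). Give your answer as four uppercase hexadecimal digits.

7B0C

One's-complement addition (fold any carry out of bit 15 back into bit 0):
  0x909F + 0x3DA6 = 0x0CE45
  0xCE45 + 0xC842 = 0x19687 → wrap carry → 0x9688
  0x9688 + 0x8C24 = 0x122AC → wrap carry → 0x22AD
  0x22AD + 0x6246 = 0x084F3
One's-complement sum = 0x84F3.
Checksum = ~0x84F3 & 0xFFFF = 0x7B0C.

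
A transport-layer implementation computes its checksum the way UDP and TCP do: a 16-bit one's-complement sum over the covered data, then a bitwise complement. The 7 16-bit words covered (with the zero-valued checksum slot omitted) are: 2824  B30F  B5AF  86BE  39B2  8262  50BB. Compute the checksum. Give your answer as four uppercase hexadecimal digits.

One's-complement addition (fold any carry out of bit 15 back into bit 0):
  0x2824 + 0xB30F = 0x0DB33
  0xDB33 + 0xB5AF = 0x190E2 → wrap carry → 0x90E3
  0x90E3 + 0x86BE = 0x117A1 → wrap carry → 0x17A2
  0x17A2 + 0x39B2 = 0x05154
  0x5154 + 0x8262 = 0x0D3B6
  0xD3B6 + 0x50BB = 0x12471 → wrap carry → 0x2472
One's-complement sum = 0x2472.
Checksum = ~0x2472 & 0xFFFF = 0xDB8D.

DB8D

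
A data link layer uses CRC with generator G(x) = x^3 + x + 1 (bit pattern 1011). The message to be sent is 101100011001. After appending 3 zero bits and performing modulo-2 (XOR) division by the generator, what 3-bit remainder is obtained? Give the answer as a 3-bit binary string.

Append 3 zeros: 101100011001000. Divide by 1011 (XOR where the leading bit is 1):
  pos 0: 1011 XOR 1011 = 0000
  pos 7: 1100 XOR 1011 = 0111
  pos 8: 1111 XOR 1011 = 0100
  pos 9: 1000 XOR 1011 = 0011
  pos 11: 1100 XOR 1011 = 0111
Remainder (last 3 bits) = 111. This is the CRC / FCS.

111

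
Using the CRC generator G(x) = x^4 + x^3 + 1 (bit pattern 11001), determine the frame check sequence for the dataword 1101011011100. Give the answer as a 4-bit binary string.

Append 4 zeros: 11010110111000000. Divide by 11001 (XOR where the leading bit is 1):
  pos 0: 11010 XOR 11001 = 00011
  pos 3: 11110 XOR 11001 = 00111
  pos 5: 11111 XOR 11001 = 00110
  pos 7: 11010 XOR 11001 = 00011
  pos 10: 11000 XOR 11001 = 00001
Remainder (last 4 bits) = 0100. This is the CRC / FCS.

0100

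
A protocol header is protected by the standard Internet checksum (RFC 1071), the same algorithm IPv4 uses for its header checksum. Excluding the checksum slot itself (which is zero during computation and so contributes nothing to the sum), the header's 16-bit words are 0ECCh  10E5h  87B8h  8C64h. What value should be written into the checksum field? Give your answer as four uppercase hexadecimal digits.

One's-complement addition (fold any carry out of bit 15 back into bit 0):
  0x0ECC + 0x10E5 = 0x01FB1
  0x1FB1 + 0x87B8 = 0x0A769
  0xA769 + 0x8C64 = 0x133CD → wrap carry → 0x33CE
One's-complement sum = 0x33CE.
Checksum = ~0x33CE & 0xFFFF = 0xCC31.

CC31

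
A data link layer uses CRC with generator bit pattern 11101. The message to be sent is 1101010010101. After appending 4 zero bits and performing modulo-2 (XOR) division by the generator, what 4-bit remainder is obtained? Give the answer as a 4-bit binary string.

0100

Append 4 zeros: 11010100101010000. Divide by 11101 (XOR where the leading bit is 1):
  pos 0: 11010 XOR 11101 = 00111
  pos 2: 11110 XOR 11101 = 00011
  pos 5: 11010 XOR 11101 = 00111
  pos 7: 11110 XOR 11101 = 00011
  pos 10: 11100 XOR 11101 = 00001
Remainder (last 4 bits) = 0100. This is the CRC / FCS.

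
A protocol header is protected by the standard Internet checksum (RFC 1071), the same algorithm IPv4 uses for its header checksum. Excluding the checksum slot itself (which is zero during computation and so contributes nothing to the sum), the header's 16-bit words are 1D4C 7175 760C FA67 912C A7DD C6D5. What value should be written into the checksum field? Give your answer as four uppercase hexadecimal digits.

00EA

One's-complement addition (fold any carry out of bit 15 back into bit 0):
  0x1D4C + 0x7175 = 0x08EC1
  0x8EC1 + 0x760C = 0x104CD → wrap carry → 0x04CE
  0x04CE + 0xFA67 = 0x0FF35
  0xFF35 + 0x912C = 0x19061 → wrap carry → 0x9062
  0x9062 + 0xA7DD = 0x1383F → wrap carry → 0x3840
  0x3840 + 0xC6D5 = 0x0FF15
One's-complement sum = 0xFF15.
Checksum = ~0xFF15 & 0xFFFF = 0x00EA.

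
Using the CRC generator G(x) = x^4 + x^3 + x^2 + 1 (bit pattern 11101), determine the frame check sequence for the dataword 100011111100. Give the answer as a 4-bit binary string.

Append 4 zeros: 1000111111000000. Divide by 11101 (XOR where the leading bit is 1):
  pos 0: 10001 XOR 11101 = 01100
  pos 1: 11001 XOR 11101 = 00100
  pos 3: 10011 XOR 11101 = 01110
  pos 4: 11101 XOR 11101 = 00000
  pos 9: 10000 XOR 11101 = 01101
  pos 10: 11010 XOR 11101 = 00111
Remainder (last 4 bits) = 1110. This is the CRC / FCS.

1110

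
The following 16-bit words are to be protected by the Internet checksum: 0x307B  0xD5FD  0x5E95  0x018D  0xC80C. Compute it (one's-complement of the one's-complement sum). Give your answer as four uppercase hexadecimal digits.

D157

One's-complement addition (fold any carry out of bit 15 back into bit 0):
  0x307B + 0xD5FD = 0x10678 → wrap carry → 0x0679
  0x0679 + 0x5E95 = 0x0650E
  0x650E + 0x018D = 0x0669B
  0x669B + 0xC80C = 0x12EA7 → wrap carry → 0x2EA8
One's-complement sum = 0x2EA8.
Checksum = ~0x2EA8 & 0xFFFF = 0xD157.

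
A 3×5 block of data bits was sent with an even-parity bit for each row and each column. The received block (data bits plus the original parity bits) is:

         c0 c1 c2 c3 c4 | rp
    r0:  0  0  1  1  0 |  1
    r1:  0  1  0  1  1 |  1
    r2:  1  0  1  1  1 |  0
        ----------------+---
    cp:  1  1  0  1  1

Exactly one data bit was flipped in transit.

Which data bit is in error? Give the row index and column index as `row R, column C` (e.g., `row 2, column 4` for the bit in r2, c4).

row 0, column 4

Recompute each row's even parity and compare to rp:
  r0: data parity 0, sent rp 1 → mismatch
  r1: data parity 1, sent rp 1 → ok
  r2: data parity 0, sent rp 0 → ok
Recompute each column's even parity and compare to cp:
  c0: data parity 1, sent cp 1 → ok
  c1: data parity 1, sent cp 1 → ok
  c2: data parity 0, sent cp 0 → ok
  c3: data parity 1, sent cp 1 → ok
  c4: data parity 0, sent cp 1 → mismatch
Exactly one row (r0) and one column (c4) fail → the flipped bit is at their intersection.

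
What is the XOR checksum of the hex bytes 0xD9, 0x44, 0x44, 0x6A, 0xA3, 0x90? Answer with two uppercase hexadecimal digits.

XOR the bytes together:
  start with 0xD9
  0xD9 ⊕ 0x44 = 0x9D
  0x9D ⊕ 0x44 = 0xD9
  0xD9 ⊕ 0x6A = 0xB3
  0xB3 ⊕ 0xA3 = 0x10
  0x10 ⊕ 0x90 = 0x80

80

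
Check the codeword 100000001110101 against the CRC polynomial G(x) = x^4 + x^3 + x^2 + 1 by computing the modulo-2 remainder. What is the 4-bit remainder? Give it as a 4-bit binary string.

Modulo-2 division of 100000001110101 by 11101:
  pos 0: 10000 XOR 11101 = 01101
  pos 1: 11010 XOR 11101 = 00111
  pos 3: 11100 XOR 11101 = 00001
  pos 7: 11110 XOR 11101 = 00011
  pos 10: 11101 XOR 11101 = 00000
Remainder = 0000 (zero — the frame passes the CRC check).

0000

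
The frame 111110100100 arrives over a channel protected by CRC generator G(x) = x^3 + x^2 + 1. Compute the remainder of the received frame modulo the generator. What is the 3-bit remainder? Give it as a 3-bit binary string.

010

Modulo-2 division of 111110100100 by 1101:
  pos 0: 1111 XOR 1101 = 0010
  pos 2: 1010 XOR 1101 = 0111
  pos 3: 1111 XOR 1101 = 0010
  pos 5: 1000 XOR 1101 = 0101
  pos 6: 1011 XOR 1101 = 0110
  pos 7: 1100 XOR 1101 = 0001
Remainder = 010 (nonzero — an error is detected).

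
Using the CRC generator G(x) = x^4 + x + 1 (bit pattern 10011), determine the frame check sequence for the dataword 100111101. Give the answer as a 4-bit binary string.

0100

Append 4 zeros: 1001111010000. Divide by 10011 (XOR where the leading bit is 1):
  pos 0: 10011 XOR 10011 = 00000
  pos 5: 11010 XOR 10011 = 01001
  pos 6: 10010 XOR 10011 = 00001
Remainder (last 4 bits) = 0100. This is the CRC / FCS.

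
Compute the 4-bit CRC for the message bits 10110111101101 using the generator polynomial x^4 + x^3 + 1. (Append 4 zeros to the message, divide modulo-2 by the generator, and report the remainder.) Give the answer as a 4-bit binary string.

1001

Append 4 zeros: 101101111011010000. Divide by 11001 (XOR where the leading bit is 1):
  pos 0: 10110 XOR 11001 = 01111
  pos 1: 11111 XOR 11001 = 00110
  pos 3: 11011 XOR 11001 = 00010
  pos 6: 10101 XOR 11001 = 01100
  pos 7: 11001 XOR 11001 = 00000
  pos 13: 10000 XOR 11001 = 01001
Remainder (last 4 bits) = 1001. This is the CRC / FCS.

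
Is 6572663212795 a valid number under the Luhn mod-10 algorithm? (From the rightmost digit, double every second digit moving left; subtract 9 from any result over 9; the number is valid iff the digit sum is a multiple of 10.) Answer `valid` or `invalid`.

From the right, keep odd positions and double even positions (subtract 9 from any doubled value over 9):
  doubled (positions 2,4,...): 9 4 4 3 4 1 → sum 25
  kept (positions 1,3,...): 5 7 1 3 6 7 6 → sum 35
Total = 60.
60 mod 10 = 0, so the number is valid.

valid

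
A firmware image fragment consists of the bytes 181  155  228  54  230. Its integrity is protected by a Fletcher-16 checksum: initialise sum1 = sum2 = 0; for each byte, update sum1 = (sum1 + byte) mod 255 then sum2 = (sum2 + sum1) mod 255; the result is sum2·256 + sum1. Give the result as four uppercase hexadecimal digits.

FC53

Running sums (mod 255):
  after byte 0 (181): sum1=181, sum2=181
  after byte 1 (155): sum1=81, sum2=7
  after byte 2 (228): sum1=54, sum2=61
  after byte 3 (54): sum1=108, sum2=169
  after byte 4 (230): sum1=83, sum2=252
Checksum = sum2·256 + sum1 = 252·256 + 83 = 64595 = 0xFC53.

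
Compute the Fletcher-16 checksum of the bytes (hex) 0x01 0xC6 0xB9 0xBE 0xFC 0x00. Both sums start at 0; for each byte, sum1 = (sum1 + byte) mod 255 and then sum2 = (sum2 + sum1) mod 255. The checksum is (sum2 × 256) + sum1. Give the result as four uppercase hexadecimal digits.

053D

Running sums (mod 255):
  after byte 0 (0x01): sum1=1, sum2=1
  after byte 1 (0xC6): sum1=199, sum2=200
  after byte 2 (0xB9): sum1=129, sum2=74
  after byte 3 (0xBE): sum1=64, sum2=138
  after byte 4 (0xFC): sum1=61, sum2=199
  after byte 5 (0x00): sum1=61, sum2=5
Checksum = sum2·256 + sum1 = 5·256 + 61 = 1341 = 0x053D.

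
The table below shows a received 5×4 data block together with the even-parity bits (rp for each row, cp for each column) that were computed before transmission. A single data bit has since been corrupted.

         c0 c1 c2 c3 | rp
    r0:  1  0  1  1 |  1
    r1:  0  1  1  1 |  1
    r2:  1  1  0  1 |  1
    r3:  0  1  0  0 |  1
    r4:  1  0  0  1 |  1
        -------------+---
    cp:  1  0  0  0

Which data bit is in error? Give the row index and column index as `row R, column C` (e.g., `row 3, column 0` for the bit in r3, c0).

Recompute each row's even parity and compare to rp:
  r0: data parity 1, sent rp 1 → ok
  r1: data parity 1, sent rp 1 → ok
  r2: data parity 1, sent rp 1 → ok
  r3: data parity 1, sent rp 1 → ok
  r4: data parity 0, sent rp 1 → mismatch
Recompute each column's even parity and compare to cp:
  c0: data parity 1, sent cp 1 → ok
  c1: data parity 1, sent cp 0 → mismatch
  c2: data parity 0, sent cp 0 → ok
  c3: data parity 0, sent cp 0 → ok
Exactly one row (r4) and one column (c1) fail → the flipped bit is at their intersection.

row 4, column 1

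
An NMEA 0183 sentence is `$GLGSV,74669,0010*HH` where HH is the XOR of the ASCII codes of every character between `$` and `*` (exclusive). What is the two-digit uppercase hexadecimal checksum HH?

XOR the ASCII codes of the payload characters:
  'G' = 0x47 → acc = 0x47
  'L' = 0x4C → acc = 0x0B
  'G' = 0x47 → acc = 0x4C
  'S' = 0x53 → acc = 0x1F
  'V' = 0x56 → acc = 0x49
  ',' = 0x2C → acc = 0x65
  '7' = 0x37 → acc = 0x52
  '4' = 0x34 → acc = 0x66
  '6' = 0x36 → acc = 0x50
  '6' = 0x36 → acc = 0x66
  '9' = 0x39 → acc = 0x5F
  ',' = 0x2C → acc = 0x73
  '0' = 0x30 → acc = 0x43
  '0' = 0x30 → acc = 0x73
  '1' = 0x31 → acc = 0x42
  '0' = 0x30 → acc = 0x72
Checksum = 0x72.

72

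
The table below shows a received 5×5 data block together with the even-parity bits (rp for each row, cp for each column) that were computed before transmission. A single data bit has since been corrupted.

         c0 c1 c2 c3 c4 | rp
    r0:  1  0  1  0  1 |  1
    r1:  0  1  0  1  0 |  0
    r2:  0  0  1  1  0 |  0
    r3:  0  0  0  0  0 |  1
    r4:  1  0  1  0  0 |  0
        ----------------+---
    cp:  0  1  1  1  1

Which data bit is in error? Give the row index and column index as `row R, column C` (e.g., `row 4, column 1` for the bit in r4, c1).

row 3, column 3

Recompute each row's even parity and compare to rp:
  r0: data parity 1, sent rp 1 → ok
  r1: data parity 0, sent rp 0 → ok
  r2: data parity 0, sent rp 0 → ok
  r3: data parity 0, sent rp 1 → mismatch
  r4: data parity 0, sent rp 0 → ok
Recompute each column's even parity and compare to cp:
  c0: data parity 0, sent cp 0 → ok
  c1: data parity 1, sent cp 1 → ok
  c2: data parity 1, sent cp 1 → ok
  c3: data parity 0, sent cp 1 → mismatch
  c4: data parity 1, sent cp 1 → ok
Exactly one row (r3) and one column (c3) fail → the flipped bit is at their intersection.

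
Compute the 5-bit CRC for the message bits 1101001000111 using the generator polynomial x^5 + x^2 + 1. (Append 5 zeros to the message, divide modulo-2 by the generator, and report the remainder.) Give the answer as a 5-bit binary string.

Append 5 zeros: 110100100011100000. Divide by 100101 (XOR where the leading bit is 1):
  pos 0: 110100 XOR 100101 = 010001
  pos 1: 100011 XOR 100101 = 000110
  pos 4: 110000 XOR 100101 = 010101
  pos 5: 101011 XOR 100101 = 001110
  pos 7: 111011 XOR 100101 = 011110
  pos 8: 111100 XOR 100101 = 011001
  pos 9: 110010 XOR 100101 = 010111
  pos 10: 101110 XOR 100101 = 001011
  pos 12: 101100 XOR 100101 = 001001
Remainder (last 5 bits) = 01001. This is the CRC / FCS.

01001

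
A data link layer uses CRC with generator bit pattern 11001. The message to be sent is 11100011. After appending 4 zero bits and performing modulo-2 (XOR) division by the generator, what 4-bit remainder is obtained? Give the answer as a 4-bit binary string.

0000

Append 4 zeros: 111000110000. Divide by 11001 (XOR where the leading bit is 1):
  pos 0: 11100 XOR 11001 = 00101
  pos 2: 10101 XOR 11001 = 01100
  pos 3: 11001 XOR 11001 = 00000
Remainder (last 4 bits) = 0000. This is the CRC / FCS.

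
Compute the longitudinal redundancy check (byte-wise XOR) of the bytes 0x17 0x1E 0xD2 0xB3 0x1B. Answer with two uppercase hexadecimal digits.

XOR the bytes together:
  start with 0x17
  0x17 ⊕ 0x1E = 0x09
  0x09 ⊕ 0xD2 = 0xDB
  0xDB ⊕ 0xB3 = 0x68
  0x68 ⊕ 0x1B = 0x73

73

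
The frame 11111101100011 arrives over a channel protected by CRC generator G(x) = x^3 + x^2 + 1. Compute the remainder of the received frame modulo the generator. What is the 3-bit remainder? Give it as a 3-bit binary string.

Modulo-2 division of 11111101100011 by 1101:
  pos 0: 1111 XOR 1101 = 0010
  pos 2: 1011 XOR 1101 = 0110
  pos 3: 1100 XOR 1101 = 0001
  pos 6: 1110 XOR 1101 = 0011
  pos 8: 1100 XOR 1101 = 0001
Remainder = 111 (nonzero — an error is detected).

111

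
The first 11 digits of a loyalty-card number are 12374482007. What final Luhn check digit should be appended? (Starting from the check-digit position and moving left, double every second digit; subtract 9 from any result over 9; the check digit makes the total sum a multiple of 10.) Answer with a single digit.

Partial digits right→left: 7 0 0 2 8 4 4 7 3 2 1
Double every second digit counting from the check-digit position (so the 1st, 3rd, 5th, ... of the partial from the right).
  doubled (with −9 where >9): 5 0 7 8 6 2 → sum 28
  kept as-is: 0 2 4 7 2 → sum 15
Total = 28 + 15 = 43.
Check digit = (10 − (43 mod 10)) mod 10 = 7.

7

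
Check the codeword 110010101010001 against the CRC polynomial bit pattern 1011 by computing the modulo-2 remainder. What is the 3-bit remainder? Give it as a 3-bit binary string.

Modulo-2 division of 110010101010001 by 1011:
  pos 0: 1100 XOR 1011 = 0111
  pos 1: 1111 XOR 1011 = 0100
  pos 2: 1000 XOR 1011 = 0011
  pos 4: 1110 XOR 1011 = 0101
  pos 5: 1011 XOR 1011 = 0000
  pos 10: 1000 XOR 1011 = 0011
Remainder = 111 (nonzero — an error is detected).

111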